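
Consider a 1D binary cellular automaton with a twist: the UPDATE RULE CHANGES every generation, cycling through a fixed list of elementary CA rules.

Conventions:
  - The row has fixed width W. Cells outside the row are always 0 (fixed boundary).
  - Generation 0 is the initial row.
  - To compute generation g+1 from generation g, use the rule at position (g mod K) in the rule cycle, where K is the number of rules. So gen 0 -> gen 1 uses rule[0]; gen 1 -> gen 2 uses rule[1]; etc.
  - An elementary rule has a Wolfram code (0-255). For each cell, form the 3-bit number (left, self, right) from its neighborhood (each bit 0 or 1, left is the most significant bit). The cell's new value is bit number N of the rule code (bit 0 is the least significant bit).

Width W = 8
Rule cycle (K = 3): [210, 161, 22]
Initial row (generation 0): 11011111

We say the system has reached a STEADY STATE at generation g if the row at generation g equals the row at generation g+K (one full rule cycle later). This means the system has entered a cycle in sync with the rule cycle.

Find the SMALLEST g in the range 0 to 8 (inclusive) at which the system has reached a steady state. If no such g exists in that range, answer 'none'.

Gen 0: 11011111
Gen 1 (rule 210): 01001111
Gen 2 (rule 161): 00000110
Gen 3 (rule 22): 00001001
Gen 4 (rule 210): 00010110
Gen 5 (rule 161): 11001000
Gen 6 (rule 22): 00111100
Gen 7 (rule 210): 01011110
Gen 8 (rule 161): 00101100
Gen 9 (rule 22): 01100010
Gen 10 (rule 210): 10110101
Gen 11 (rule 161): 01001010

Answer: none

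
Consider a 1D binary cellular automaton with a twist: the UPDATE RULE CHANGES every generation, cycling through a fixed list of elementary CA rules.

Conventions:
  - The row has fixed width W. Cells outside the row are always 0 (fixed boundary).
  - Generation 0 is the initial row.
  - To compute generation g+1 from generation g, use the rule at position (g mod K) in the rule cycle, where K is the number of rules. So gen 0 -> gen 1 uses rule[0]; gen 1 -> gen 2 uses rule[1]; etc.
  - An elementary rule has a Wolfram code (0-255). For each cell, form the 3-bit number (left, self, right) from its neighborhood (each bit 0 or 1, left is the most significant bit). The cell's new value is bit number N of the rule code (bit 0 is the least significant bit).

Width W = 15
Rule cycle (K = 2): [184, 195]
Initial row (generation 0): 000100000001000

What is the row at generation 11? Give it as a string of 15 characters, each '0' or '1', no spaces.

Gen 0: 000100000001000
Gen 1 (rule 184): 000010000000100
Gen 2 (rule 195): 111100111111001
Gen 3 (rule 184): 111010111110100
Gen 4 (rule 195): 011000011110001
Gen 5 (rule 184): 010100011101000
Gen 6 (rule 195): 100001101100011
Gen 7 (rule 184): 010001011010010
Gen 8 (rule 195): 100110001000100
Gen 9 (rule 184): 010101000100010
Gen 10 (rule 195): 100000011001100
Gen 11 (rule 184): 010000010101010

Answer: 010000010101010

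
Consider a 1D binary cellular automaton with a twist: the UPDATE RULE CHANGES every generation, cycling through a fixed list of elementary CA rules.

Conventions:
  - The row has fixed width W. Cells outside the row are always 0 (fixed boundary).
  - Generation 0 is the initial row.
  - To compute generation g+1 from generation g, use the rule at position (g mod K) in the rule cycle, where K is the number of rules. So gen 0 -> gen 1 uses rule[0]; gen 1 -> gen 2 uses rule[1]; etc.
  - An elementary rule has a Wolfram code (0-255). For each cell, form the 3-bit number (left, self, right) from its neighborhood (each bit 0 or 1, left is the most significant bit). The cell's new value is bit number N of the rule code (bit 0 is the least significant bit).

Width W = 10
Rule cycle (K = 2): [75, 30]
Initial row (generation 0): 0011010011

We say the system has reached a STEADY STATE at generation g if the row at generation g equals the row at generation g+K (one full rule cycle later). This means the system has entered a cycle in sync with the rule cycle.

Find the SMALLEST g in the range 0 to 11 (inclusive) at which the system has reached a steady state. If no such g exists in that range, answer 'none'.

Answer: none

Derivation:
Gen 0: 0011010011
Gen 1 (rule 75): 1111000111
Gen 2 (rule 30): 1000101100
Gen 3 (rule 75): 0011001101
Gen 4 (rule 30): 0110111001
Gen 5 (rule 75): 1110101010
Gen 6 (rule 30): 1000101011
Gen 7 (rule 75): 0011000011
Gen 8 (rule 30): 0110100110
Gen 9 (rule 75): 1110001110
Gen 10 (rule 30): 1001011001
Gen 11 (rule 75): 0010011010
Gen 12 (rule 30): 0111110011
Gen 13 (rule 75): 1100010111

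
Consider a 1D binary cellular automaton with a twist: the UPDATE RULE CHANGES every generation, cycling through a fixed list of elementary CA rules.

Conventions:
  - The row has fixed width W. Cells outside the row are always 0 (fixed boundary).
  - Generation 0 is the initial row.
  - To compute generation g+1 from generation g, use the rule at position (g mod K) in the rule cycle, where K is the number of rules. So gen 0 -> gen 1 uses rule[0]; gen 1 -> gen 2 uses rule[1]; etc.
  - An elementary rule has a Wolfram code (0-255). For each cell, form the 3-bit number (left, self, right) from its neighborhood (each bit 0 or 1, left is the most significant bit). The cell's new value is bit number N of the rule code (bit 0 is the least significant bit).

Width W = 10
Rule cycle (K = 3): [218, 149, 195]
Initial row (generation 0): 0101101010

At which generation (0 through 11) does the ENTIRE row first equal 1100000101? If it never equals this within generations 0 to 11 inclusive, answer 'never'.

Answer: 5

Derivation:
Gen 0: 0101101010
Gen 1 (rule 218): 1001100001
Gen 2 (rule 149): 1100011101
Gen 3 (rule 195): 0101101100
Gen 4 (rule 218): 1001101110
Gen 5 (rule 149): 1100000101
Gen 6 (rule 195): 0101111000
Gen 7 (rule 218): 1001111100
Gen 8 (rule 149): 1100111011
Gen 9 (rule 195): 0101011001
Gen 10 (rule 218): 1000011110
Gen 11 (rule 149): 1111001101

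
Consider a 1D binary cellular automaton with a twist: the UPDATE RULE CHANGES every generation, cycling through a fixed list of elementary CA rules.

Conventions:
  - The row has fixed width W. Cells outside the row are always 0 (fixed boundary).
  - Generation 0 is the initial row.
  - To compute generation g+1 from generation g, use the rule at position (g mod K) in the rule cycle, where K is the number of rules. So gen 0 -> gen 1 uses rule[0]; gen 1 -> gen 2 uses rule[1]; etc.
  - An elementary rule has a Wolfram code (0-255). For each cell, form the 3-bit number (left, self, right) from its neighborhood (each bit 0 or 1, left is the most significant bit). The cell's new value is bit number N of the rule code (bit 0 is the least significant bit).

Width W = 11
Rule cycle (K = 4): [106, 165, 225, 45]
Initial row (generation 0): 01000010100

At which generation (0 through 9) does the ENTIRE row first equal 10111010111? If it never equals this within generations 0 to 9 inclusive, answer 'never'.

Gen 0: 01000010100
Gen 1 (rule 106): 10000101000
Gen 2 (rule 165): 10110111011
Gen 3 (rule 225): 01011011101
Gen 4 (rule 45): 01110110011
Gen 5 (rule 106): 11011110111
Gen 6 (rule 165): 00101101010
Gen 7 (rule 225): 10010110100
Gen 8 (rule 45): 10011101101
Gen 9 (rule 106): 00110111110

Answer: never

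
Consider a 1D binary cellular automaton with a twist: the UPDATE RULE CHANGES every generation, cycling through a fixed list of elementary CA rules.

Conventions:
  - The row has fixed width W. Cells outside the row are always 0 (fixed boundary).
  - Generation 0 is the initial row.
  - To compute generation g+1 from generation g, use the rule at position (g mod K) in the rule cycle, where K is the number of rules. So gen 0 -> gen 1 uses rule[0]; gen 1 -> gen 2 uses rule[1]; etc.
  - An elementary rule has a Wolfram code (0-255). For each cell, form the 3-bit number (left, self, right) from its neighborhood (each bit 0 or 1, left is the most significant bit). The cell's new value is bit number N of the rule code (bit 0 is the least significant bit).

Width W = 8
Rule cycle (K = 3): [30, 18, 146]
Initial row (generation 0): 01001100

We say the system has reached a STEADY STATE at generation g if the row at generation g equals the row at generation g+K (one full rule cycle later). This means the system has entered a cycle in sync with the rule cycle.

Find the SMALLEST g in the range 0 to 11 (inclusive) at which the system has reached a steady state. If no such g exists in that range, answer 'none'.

Gen 0: 01001100
Gen 1 (rule 30): 11111010
Gen 2 (rule 18): 00000001
Gen 3 (rule 146): 00000010
Gen 4 (rule 30): 00000111
Gen 5 (rule 18): 00001000
Gen 6 (rule 146): 00010100
Gen 7 (rule 30): 00110110
Gen 8 (rule 18): 01000001
Gen 9 (rule 146): 10100010
Gen 10 (rule 30): 10110111
Gen 11 (rule 18): 00000000
Gen 12 (rule 146): 00000000
Gen 13 (rule 30): 00000000
Gen 14 (rule 18): 00000000

Answer: 11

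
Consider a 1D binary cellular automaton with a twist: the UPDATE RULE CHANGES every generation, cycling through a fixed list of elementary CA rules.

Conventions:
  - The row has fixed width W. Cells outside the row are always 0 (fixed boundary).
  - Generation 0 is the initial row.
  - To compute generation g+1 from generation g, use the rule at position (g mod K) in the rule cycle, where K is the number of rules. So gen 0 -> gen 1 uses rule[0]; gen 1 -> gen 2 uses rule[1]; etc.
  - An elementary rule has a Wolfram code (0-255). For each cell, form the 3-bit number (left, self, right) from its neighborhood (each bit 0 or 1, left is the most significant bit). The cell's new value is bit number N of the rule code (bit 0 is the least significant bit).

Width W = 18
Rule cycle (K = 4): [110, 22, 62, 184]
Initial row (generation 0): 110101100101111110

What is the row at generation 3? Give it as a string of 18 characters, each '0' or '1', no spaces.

Gen 0: 110101100101111110
Gen 1 (rule 110): 111111101111000010
Gen 2 (rule 22): 000000000000100111
Gen 3 (rule 62): 000000000001111100

Answer: 000000000001111100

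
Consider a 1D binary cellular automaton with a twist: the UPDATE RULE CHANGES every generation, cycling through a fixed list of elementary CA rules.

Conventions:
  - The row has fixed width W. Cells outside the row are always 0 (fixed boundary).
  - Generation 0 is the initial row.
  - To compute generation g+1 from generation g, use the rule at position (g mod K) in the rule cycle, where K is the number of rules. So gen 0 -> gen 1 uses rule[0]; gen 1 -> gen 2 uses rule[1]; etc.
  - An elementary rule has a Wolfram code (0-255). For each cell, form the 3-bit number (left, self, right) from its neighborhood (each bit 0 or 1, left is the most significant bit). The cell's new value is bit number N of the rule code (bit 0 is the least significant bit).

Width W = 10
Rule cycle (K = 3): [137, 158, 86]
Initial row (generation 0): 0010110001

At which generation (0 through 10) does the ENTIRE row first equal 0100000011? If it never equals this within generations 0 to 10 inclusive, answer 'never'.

Gen 0: 0010110001
Gen 1 (rule 137): 1000100100
Gen 2 (rule 158): 1101111110
Gen 3 (rule 86): 0100000011
Gen 4 (rule 137): 0001111010
Gen 5 (rule 158): 0011110011
Gen 6 (rule 86): 0100011101
Gen 7 (rule 137): 0001011000
Gen 8 (rule 158): 0011010100
Gen 9 (rule 86): 0101010110
Gen 10 (rule 137): 0000000100

Answer: 3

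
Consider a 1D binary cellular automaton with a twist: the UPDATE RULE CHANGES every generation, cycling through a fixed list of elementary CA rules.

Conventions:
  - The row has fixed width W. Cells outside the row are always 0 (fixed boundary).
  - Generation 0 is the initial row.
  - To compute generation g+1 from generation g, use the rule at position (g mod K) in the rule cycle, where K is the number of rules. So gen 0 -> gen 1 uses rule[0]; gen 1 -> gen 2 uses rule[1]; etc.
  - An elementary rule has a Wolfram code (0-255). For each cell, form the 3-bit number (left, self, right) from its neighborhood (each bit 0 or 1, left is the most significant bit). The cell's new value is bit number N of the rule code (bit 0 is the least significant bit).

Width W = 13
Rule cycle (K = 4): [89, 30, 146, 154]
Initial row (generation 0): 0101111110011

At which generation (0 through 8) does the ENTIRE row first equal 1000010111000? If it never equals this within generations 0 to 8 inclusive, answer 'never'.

Gen 0: 0101111110011
Gen 1 (rule 89): 0001000011011
Gen 2 (rule 30): 0011100110010
Gen 3 (rule 146): 0101011001101
Gen 4 (rule 154): 1000010111000
Gen 5 (rule 89): 0111000101111
Gen 6 (rule 30): 1100101101000
Gen 7 (rule 146): 0011000000100
Gen 8 (rule 154): 0110100001010

Answer: 4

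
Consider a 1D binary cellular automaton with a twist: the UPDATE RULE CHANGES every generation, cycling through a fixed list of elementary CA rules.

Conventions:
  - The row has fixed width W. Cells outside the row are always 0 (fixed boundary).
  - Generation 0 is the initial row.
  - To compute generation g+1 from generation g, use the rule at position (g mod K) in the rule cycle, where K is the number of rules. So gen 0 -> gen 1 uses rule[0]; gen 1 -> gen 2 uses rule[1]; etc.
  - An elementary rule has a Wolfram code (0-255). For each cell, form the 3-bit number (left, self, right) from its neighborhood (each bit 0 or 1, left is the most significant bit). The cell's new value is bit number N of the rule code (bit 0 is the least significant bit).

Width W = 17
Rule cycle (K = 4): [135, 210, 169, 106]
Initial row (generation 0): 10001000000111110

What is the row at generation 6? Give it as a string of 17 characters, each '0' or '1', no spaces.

Gen 0: 10001000000111110
Gen 1 (rule 135): 10111011111011100
Gen 2 (rule 210): 00011001111001110
Gen 3 (rule 169): 11010001110001100
Gen 4 (rule 106): 11100011010011100
Gen 5 (rule 135): 01001100010101001
Gen 6 (rule 210): 10110110100000110

Answer: 10110110100000110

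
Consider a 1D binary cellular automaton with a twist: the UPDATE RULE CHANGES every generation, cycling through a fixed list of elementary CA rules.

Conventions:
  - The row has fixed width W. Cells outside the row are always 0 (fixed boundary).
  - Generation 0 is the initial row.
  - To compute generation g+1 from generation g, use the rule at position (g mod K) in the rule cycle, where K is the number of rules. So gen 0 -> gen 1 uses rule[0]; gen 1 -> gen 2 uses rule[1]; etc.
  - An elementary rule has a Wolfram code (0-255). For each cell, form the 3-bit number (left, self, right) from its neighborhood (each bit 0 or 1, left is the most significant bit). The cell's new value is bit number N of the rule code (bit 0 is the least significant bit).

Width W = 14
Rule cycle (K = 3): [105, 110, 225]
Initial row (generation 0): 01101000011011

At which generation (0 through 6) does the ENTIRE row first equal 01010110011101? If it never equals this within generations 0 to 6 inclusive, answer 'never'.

Answer: never

Derivation:
Gen 0: 01101000011011
Gen 1 (rule 105): 01110011011111
Gen 2 (rule 110): 11010111110001
Gen 3 (rule 225): 01101011110100
Gen 4 (rule 105): 01110110011001
Gen 5 (rule 110): 11011110111011
Gen 6 (rule 225): 01101111011101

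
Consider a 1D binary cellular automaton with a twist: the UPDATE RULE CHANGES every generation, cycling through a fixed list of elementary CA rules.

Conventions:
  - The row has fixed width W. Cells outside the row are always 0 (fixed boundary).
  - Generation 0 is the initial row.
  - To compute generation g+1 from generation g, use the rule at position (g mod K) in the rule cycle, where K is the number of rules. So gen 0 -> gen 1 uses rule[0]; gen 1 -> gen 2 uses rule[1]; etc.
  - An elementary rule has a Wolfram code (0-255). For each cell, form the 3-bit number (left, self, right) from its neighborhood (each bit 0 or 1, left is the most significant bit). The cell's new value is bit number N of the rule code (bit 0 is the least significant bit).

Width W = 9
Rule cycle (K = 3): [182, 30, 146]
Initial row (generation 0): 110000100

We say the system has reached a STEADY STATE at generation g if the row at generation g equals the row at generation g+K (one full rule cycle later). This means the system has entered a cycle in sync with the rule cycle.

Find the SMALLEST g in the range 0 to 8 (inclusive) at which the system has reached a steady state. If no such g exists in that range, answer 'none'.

Gen 0: 110000100
Gen 1 (rule 182): 001001110
Gen 2 (rule 30): 011111001
Gen 3 (rule 146): 101110110
Gen 4 (rule 182): 110101001
Gen 5 (rule 30): 100101111
Gen 6 (rule 146): 011000110
Gen 7 (rule 182): 100101001
Gen 8 (rule 30): 111101111
Gen 9 (rule 146): 011000110
Gen 10 (rule 182): 100101001
Gen 11 (rule 30): 111101111

Answer: 6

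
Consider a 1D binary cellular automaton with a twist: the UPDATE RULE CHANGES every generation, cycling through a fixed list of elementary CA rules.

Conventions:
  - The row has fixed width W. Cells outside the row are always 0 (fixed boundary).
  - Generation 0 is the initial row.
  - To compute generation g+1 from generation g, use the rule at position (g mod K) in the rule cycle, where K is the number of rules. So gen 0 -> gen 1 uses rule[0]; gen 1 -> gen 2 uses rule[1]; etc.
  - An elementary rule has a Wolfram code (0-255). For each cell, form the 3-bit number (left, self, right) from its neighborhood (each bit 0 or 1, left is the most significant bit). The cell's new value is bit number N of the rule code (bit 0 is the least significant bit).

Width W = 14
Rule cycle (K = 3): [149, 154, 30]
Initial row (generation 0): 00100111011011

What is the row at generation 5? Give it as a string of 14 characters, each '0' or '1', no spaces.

Gen 0: 00100111011011
Gen 1 (rule 149): 10110010000000
Gen 2 (rule 154): 00101101000000
Gen 3 (rule 30): 01101001100000
Gen 4 (rule 149): 00001100011111
Gen 5 (rule 154): 00011010111110

Answer: 00011010111110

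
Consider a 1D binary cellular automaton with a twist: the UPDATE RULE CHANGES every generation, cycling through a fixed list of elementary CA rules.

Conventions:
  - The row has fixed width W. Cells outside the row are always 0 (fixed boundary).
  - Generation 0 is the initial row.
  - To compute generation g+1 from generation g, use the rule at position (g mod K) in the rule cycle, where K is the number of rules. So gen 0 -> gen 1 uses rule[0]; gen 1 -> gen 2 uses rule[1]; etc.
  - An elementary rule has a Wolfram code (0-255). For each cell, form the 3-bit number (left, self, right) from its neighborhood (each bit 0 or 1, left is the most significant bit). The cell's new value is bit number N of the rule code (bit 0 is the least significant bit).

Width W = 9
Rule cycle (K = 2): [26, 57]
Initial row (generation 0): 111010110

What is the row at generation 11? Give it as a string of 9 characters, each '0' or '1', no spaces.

Gen 0: 111010110
Gen 1 (rule 26): 100000101
Gen 2 (rule 57): 011110010
Gen 3 (rule 26): 110001101
Gen 4 (rule 57): 101101010
Gen 5 (rule 26): 001000001
Gen 6 (rule 57): 100111100
Gen 7 (rule 26): 011100010
Gen 8 (rule 57): 010011001
Gen 9 (rule 26): 101110110
Gen 10 (rule 57): 011001101
Gen 11 (rule 26): 110111000

Answer: 110111000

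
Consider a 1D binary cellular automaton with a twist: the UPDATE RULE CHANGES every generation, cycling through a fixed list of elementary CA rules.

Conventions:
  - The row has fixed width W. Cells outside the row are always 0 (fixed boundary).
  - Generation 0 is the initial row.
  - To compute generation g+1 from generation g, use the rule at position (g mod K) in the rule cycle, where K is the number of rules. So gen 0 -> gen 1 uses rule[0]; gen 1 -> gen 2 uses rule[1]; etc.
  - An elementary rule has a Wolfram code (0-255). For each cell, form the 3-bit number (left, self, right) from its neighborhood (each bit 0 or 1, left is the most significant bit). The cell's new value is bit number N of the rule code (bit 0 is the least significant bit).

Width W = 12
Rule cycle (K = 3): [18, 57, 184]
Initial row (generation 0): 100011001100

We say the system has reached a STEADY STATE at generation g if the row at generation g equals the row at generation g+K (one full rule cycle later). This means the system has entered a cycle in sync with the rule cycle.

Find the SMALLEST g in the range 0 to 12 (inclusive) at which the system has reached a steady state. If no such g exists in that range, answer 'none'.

Gen 0: 100011001100
Gen 1 (rule 18): 010100110010
Gen 2 (rule 57): 001010101001
Gen 3 (rule 184): 000101010100
Gen 4 (rule 18): 001000000010
Gen 5 (rule 57): 100111111001
Gen 6 (rule 184): 010111110100
Gen 7 (rule 18): 100000000010
Gen 8 (rule 57): 011111111001
Gen 9 (rule 184): 011111110100
Gen 10 (rule 18): 100000000010
Gen 11 (rule 57): 011111111001
Gen 12 (rule 184): 011111110100
Gen 13 (rule 18): 100000000010
Gen 14 (rule 57): 011111111001
Gen 15 (rule 184): 011111110100

Answer: 7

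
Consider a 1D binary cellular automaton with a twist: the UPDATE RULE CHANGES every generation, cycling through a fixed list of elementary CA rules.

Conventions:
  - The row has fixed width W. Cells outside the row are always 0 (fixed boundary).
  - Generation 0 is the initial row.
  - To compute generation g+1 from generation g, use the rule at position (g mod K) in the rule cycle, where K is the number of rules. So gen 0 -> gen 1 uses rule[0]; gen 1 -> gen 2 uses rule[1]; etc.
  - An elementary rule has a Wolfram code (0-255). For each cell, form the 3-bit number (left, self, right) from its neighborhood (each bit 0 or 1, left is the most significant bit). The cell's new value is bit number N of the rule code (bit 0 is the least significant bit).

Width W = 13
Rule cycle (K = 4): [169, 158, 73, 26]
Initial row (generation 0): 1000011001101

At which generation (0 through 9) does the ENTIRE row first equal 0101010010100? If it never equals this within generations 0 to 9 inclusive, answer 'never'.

Answer: never

Derivation:
Gen 0: 1000011001101
Gen 1 (rule 169): 0011010001010
Gen 2 (rule 158): 0110011011011
Gen 3 (rule 73): 0110011011011
Gen 4 (rule 26): 1101110010010
Gen 5 (rule 169): 1011100000000
Gen 6 (rule 158): 1011010000000
Gen 7 (rule 73): 0011000111111
Gen 8 (rule 26): 0110101100000
Gen 9 (rule 169): 0101011001111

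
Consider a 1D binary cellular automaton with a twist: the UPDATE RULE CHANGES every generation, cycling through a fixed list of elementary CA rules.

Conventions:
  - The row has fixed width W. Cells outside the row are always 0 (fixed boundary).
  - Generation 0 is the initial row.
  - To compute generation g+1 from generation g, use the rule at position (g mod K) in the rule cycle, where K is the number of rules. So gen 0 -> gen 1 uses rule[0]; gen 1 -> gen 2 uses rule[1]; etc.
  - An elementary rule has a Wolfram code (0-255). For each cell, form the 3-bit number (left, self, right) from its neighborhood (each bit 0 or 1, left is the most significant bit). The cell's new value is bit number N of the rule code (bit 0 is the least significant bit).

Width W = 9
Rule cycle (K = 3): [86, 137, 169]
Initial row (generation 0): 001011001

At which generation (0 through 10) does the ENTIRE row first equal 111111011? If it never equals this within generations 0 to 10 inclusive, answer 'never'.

Gen 0: 001011001
Gen 1 (rule 86): 011001111
Gen 2 (rule 137): 010001110
Gen 3 (rule 169): 000101100
Gen 4 (rule 86): 001100110
Gen 5 (rule 137): 101000100
Gen 6 (rule 169): 010010001
Gen 7 (rule 86): 111111011
Gen 8 (rule 137): 111110010
Gen 9 (rule 169): 111100000
Gen 10 (rule 86): 000110000

Answer: 7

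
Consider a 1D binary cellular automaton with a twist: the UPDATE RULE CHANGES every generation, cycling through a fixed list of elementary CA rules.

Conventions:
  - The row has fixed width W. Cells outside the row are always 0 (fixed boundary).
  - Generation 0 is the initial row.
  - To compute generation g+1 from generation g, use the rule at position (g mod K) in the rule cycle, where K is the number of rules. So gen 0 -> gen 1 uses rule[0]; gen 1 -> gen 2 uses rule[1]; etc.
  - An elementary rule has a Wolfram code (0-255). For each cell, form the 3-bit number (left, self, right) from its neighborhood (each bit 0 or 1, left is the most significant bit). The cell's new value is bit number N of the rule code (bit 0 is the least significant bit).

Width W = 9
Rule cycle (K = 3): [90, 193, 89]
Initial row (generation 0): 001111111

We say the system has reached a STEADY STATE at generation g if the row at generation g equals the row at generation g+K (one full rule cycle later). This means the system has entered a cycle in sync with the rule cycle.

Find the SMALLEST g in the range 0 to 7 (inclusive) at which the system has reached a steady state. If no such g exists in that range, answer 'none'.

Gen 0: 001111111
Gen 1 (rule 90): 011000001
Gen 2 (rule 193): 001011100
Gen 3 (rule 89): 100010111
Gen 4 (rule 90): 010100101
Gen 5 (rule 193): 000000000
Gen 6 (rule 89): 111111111
Gen 7 (rule 90): 100000001
Gen 8 (rule 193): 001111100
Gen 9 (rule 89): 101000111
Gen 10 (rule 90): 000101101

Answer: none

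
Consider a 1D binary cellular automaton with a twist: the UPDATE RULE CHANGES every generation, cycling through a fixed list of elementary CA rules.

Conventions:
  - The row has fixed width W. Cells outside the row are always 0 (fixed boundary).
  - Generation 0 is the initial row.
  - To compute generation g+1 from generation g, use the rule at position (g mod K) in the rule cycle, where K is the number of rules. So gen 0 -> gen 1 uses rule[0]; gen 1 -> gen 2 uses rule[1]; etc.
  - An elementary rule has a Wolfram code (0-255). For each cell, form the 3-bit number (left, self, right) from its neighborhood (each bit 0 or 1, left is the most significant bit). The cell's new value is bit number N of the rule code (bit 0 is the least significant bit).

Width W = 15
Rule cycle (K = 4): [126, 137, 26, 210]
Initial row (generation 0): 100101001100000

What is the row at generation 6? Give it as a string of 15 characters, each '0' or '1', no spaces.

Answer: 110011101110010

Derivation:
Gen 0: 100101001100000
Gen 1 (rule 126): 111111111110000
Gen 2 (rule 137): 111111111100111
Gen 3 (rule 26): 100000000011100
Gen 4 (rule 210): 010000000101110
Gen 5 (rule 126): 111000001111011
Gen 6 (rule 137): 110011101110010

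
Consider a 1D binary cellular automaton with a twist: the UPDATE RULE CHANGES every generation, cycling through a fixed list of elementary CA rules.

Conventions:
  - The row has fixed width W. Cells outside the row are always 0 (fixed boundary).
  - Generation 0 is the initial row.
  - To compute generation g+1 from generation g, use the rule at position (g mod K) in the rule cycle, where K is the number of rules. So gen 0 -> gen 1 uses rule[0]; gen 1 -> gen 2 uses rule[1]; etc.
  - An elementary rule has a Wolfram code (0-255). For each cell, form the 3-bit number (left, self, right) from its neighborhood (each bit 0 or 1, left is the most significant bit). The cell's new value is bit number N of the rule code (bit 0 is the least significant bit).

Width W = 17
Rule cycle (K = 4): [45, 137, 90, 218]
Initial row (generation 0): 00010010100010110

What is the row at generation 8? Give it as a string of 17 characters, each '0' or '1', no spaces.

Answer: 01111111000000010

Derivation:
Gen 0: 00010010100010110
Gen 1 (rule 45): 11010011101011100
Gen 2 (rule 137): 10000011000011001
Gen 3 (rule 90): 01000111100111110
Gen 4 (rule 218): 10101111111111111
Gen 5 (rule 45): 11111000000000000
Gen 6 (rule 137): 11110011111111111
Gen 7 (rule 90): 10011110000000001
Gen 8 (rule 218): 01111111000000010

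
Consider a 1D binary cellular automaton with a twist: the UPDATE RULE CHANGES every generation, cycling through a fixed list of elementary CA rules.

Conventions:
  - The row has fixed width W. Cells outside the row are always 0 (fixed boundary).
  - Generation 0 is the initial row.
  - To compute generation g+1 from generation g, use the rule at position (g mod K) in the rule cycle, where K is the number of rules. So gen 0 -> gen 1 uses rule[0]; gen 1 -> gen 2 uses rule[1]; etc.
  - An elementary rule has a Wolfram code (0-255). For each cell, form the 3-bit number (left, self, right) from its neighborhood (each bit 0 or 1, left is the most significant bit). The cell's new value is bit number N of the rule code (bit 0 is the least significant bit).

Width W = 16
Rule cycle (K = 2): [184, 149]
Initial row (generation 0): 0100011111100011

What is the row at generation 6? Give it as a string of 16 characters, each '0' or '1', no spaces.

Gen 0: 0100011111100011
Gen 1 (rule 184): 0010011111010010
Gen 2 (rule 149): 1011001110011011
Gen 3 (rule 184): 0110101101010110
Gen 4 (rule 149): 0000100001010001
Gen 5 (rule 184): 0000010000101000
Gen 6 (rule 149): 1111011110101111

Answer: 1111011110101111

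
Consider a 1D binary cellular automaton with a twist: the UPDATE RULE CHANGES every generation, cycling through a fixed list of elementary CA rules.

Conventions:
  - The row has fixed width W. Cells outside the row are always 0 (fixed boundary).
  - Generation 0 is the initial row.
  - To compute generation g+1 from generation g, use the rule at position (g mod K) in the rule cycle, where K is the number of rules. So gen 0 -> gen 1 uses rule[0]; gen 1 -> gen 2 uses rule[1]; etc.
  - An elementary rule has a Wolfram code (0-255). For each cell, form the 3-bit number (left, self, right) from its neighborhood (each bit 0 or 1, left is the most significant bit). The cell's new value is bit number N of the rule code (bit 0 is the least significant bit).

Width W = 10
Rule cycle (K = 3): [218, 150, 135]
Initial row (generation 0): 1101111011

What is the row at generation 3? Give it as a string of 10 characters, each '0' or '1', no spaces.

Gen 0: 1101111011
Gen 1 (rule 218): 1101111011
Gen 2 (rule 150): 0000110000
Gen 3 (rule 135): 1111000111

Answer: 1111000111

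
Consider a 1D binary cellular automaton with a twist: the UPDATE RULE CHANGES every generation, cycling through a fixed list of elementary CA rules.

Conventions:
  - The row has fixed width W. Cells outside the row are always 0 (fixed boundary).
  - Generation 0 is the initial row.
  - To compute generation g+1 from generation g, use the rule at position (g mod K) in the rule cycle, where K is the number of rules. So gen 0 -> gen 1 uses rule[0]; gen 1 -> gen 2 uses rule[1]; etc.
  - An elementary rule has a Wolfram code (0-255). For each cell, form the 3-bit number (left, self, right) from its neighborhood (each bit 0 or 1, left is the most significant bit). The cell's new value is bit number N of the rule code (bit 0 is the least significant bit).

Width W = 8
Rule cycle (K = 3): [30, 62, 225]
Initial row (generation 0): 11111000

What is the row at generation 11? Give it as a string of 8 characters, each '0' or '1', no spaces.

Gen 0: 11111000
Gen 1 (rule 30): 10000100
Gen 2 (rule 62): 11001110
Gen 3 (rule 225): 01000110
Gen 4 (rule 30): 11101101
Gen 5 (rule 62): 10011011
Gen 6 (rule 225): 00001101
Gen 7 (rule 30): 00011001
Gen 8 (rule 62): 00110111
Gen 9 (rule 225): 10011011
Gen 10 (rule 30): 11110010
Gen 11 (rule 62): 10001111

Answer: 10001111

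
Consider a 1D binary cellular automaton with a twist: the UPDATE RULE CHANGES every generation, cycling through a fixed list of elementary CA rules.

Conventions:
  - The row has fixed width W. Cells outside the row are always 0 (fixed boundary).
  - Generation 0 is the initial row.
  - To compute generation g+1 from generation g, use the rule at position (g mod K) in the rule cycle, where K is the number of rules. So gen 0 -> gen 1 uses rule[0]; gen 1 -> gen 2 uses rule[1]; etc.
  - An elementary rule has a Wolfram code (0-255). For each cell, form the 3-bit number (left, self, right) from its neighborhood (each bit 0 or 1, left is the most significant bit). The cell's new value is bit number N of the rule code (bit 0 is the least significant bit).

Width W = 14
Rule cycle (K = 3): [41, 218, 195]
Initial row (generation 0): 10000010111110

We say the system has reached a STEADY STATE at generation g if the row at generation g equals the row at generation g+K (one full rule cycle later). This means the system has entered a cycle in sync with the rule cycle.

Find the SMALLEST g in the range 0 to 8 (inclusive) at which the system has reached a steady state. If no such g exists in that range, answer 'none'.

Gen 0: 10000010111110
Gen 1 (rule 41): 00111001100000
Gen 2 (rule 218): 01111111110000
Gen 3 (rule 195): 10111111110111
Gen 4 (rule 41): 01100000001100
Gen 5 (rule 218): 11110000011110
Gen 6 (rule 195): 01110111101110
Gen 7 (rule 41): 01001100011000
Gen 8 (rule 218): 10111110111100
Gen 9 (rule 195): 00011110011101
Gen 10 (rule 41): 11010000010010
Gen 11 (rule 218): 11001000101101

Answer: none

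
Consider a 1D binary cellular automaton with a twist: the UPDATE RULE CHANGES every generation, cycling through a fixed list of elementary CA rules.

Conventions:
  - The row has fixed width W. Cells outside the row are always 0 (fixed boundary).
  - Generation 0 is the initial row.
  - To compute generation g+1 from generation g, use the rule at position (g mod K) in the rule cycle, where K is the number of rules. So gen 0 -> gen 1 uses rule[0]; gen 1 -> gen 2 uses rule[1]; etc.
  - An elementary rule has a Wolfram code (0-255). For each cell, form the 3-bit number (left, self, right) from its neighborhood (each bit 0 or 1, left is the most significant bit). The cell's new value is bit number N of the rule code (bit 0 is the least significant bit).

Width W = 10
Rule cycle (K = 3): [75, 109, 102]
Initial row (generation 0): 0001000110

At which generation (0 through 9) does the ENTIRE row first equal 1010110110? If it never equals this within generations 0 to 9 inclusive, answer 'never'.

Gen 0: 0001000110
Gen 1 (rule 75): 1110011110
Gen 2 (rule 109): 1010010010
Gen 3 (rule 102): 1110110110
Gen 4 (rule 75): 1010110110
Gen 5 (rule 109): 1111111110
Gen 6 (rule 102): 0000000010
Gen 7 (rule 75): 1111111100
Gen 8 (rule 109): 1000000101
Gen 9 (rule 102): 1000001111

Answer: 4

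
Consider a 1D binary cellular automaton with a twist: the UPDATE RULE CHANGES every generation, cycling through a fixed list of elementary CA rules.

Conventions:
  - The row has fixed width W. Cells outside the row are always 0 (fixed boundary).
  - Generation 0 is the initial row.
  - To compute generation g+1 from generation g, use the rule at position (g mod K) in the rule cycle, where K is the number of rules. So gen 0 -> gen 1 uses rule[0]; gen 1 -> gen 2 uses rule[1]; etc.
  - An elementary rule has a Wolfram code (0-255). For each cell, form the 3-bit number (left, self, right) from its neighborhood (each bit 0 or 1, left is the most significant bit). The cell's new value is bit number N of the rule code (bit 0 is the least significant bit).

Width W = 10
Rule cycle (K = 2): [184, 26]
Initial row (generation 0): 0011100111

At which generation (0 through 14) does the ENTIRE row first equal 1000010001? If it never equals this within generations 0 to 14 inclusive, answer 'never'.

Answer: 8

Derivation:
Gen 0: 0011100111
Gen 1 (rule 184): 0011010110
Gen 2 (rule 26): 0110000101
Gen 3 (rule 184): 0101000010
Gen 4 (rule 26): 1000100101
Gen 5 (rule 184): 0100010010
Gen 6 (rule 26): 1010101101
Gen 7 (rule 184): 0101011010
Gen 8 (rule 26): 1000010001
Gen 9 (rule 184): 0100001000
Gen 10 (rule 26): 1010010100
Gen 11 (rule 184): 0101001010
Gen 12 (rule 26): 1000110001
Gen 13 (rule 184): 0100101000
Gen 14 (rule 26): 1011000100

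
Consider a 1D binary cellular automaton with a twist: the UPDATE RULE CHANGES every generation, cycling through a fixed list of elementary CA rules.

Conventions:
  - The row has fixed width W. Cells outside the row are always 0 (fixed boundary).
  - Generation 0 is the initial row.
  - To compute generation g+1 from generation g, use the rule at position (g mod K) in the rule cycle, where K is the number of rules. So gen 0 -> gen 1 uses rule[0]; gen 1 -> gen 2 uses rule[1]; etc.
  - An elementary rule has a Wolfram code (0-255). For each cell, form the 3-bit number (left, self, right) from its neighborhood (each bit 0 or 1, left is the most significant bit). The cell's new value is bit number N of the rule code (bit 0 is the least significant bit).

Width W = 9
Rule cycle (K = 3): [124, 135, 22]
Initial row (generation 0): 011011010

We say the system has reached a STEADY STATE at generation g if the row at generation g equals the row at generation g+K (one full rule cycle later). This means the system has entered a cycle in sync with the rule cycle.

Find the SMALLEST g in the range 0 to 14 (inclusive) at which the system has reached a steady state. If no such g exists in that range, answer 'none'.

Answer: none

Derivation:
Gen 0: 011011010
Gen 1 (rule 124): 011111111
Gen 2 (rule 135): 101111110
Gen 3 (rule 22): 100000001
Gen 4 (rule 124): 110000001
Gen 5 (rule 135): 000111111
Gen 6 (rule 22): 001000000
Gen 7 (rule 124): 001100000
Gen 8 (rule 135): 110001111
Gen 9 (rule 22): 001010000
Gen 10 (rule 124): 001111000
Gen 11 (rule 135): 110110011
Gen 12 (rule 22): 000001100
Gen 13 (rule 124): 000001110
Gen 14 (rule 135): 111110100
Gen 15 (rule 22): 000000110
Gen 16 (rule 124): 000000111
Gen 17 (rule 135): 111111010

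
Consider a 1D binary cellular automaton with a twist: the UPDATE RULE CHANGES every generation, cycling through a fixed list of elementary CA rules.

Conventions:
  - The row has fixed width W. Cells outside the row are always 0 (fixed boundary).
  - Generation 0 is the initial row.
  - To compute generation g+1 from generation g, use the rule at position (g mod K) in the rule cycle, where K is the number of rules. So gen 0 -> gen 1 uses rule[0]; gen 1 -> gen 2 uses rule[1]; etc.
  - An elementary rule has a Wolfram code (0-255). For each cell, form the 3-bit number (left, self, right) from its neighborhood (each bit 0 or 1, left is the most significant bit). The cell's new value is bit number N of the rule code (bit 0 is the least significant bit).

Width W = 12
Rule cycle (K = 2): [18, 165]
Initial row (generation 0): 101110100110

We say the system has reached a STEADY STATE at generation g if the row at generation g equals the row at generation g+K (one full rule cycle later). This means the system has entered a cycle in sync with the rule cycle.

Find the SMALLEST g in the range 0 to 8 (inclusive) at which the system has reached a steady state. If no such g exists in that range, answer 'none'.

Gen 0: 101110100110
Gen 1 (rule 18): 000000011001
Gen 2 (rule 165): 111111000001
Gen 3 (rule 18): 000000100010
Gen 4 (rule 165): 111110101010
Gen 5 (rule 18): 000000000001
Gen 6 (rule 165): 111111111101
Gen 7 (rule 18): 000000000000
Gen 8 (rule 165): 111111111111
Gen 9 (rule 18): 000000000000
Gen 10 (rule 165): 111111111111

Answer: 7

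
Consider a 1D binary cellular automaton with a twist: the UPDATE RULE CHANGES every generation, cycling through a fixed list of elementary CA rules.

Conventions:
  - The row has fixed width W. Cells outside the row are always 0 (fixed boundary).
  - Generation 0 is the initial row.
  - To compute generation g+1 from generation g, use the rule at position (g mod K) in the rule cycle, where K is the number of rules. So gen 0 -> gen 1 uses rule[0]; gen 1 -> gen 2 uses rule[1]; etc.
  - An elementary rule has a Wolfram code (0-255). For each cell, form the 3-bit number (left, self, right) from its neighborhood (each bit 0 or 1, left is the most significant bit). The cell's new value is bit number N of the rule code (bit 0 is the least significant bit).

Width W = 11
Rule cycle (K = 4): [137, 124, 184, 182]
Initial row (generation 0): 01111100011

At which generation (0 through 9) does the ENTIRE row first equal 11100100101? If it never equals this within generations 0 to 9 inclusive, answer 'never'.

Gen 0: 01111100011
Gen 1 (rule 137): 01111001010
Gen 2 (rule 124): 01001101111
Gen 3 (rule 184): 00101011110
Gen 4 (rule 182): 01111101101
Gen 5 (rule 137): 01111001000
Gen 6 (rule 124): 01001101100
Gen 7 (rule 184): 00101011010
Gen 8 (rule 182): 01111100111
Gen 9 (rule 137): 01111000110

Answer: never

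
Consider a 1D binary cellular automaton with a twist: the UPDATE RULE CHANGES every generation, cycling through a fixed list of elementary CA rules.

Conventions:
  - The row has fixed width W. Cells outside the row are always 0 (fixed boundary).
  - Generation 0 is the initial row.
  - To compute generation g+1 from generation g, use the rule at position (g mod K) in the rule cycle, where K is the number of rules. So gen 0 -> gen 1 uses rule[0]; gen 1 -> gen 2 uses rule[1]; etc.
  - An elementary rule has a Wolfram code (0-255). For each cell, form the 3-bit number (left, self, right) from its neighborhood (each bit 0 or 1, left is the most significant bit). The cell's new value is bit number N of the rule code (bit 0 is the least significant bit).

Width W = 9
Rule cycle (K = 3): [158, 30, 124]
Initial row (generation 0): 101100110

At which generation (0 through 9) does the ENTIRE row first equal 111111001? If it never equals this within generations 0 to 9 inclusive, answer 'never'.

Answer: 3

Derivation:
Gen 0: 101100110
Gen 1 (rule 158): 101011101
Gen 2 (rule 30): 101010001
Gen 3 (rule 124): 111111001
Gen 4 (rule 158): 111110111
Gen 5 (rule 30): 100000100
Gen 6 (rule 124): 110000110
Gen 7 (rule 158): 101001101
Gen 8 (rule 30): 101111001
Gen 9 (rule 124): 111001101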